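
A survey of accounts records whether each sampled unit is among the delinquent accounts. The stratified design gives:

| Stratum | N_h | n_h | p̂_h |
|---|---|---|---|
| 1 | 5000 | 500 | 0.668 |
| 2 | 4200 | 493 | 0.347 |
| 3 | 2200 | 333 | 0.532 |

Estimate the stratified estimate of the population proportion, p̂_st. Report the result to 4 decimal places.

p̂_st ≈ 0.5235

N = 11400; stratum weights W_h = N_h/N.
p̂_st = Σ W_h p̂_h = (5000·0.668 + 4200·0.347 + 2200·0.532)/11400 = 0.52349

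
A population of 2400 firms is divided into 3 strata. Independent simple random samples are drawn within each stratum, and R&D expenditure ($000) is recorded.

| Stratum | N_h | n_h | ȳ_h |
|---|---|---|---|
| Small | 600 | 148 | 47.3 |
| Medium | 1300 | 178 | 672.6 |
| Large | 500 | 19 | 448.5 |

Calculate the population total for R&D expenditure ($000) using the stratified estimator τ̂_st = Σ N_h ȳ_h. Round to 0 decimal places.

τ̂_st ≈ 1127010

τ̂_st = Σ N_h ȳ_h = 600·47.3 + 1300·672.6 + 500·448.5 = 1127010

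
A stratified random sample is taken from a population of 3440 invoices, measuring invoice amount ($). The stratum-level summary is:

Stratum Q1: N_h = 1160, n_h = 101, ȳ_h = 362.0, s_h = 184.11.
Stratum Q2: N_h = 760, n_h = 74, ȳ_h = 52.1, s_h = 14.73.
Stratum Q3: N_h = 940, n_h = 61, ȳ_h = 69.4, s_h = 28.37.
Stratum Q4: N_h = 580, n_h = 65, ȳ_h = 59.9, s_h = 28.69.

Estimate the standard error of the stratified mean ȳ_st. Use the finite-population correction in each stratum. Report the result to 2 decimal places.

V̂(ȳ_st) = Σ W_h² (1 − n_h/N_h) s_h²/n_h, with W_h = N_h/N and N = 3440:
  stratum Q1: (1160/3440)²·(1 − 101/1160)·184.11²/101 = 34.8394
  stratum Q2: (760/3440)²·(1 − 74/760)·14.73²/74 = 0.12918
  stratum Q3: (940/3440)²·(1 − 61/940)·28.37²/61 = 0.921274
  stratum Q4: (580/3440)²·(1 − 65/580)·28.69²/65 = 0.319644
V̂(ȳ_st) = 36.2095
SE(ȳ_st) = √36.2095 = 6.01743

SE(ȳ_st) ≈ 6.02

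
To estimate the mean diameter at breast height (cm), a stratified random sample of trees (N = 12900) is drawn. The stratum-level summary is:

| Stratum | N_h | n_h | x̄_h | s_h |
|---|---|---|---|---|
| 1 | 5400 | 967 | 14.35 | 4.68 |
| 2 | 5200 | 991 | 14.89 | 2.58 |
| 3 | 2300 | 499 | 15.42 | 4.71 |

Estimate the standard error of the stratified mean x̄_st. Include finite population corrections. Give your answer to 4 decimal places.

V̂(x̄_st) = Σ W_h² (1 − n_h/N_h) s_h²/n_h, with W_h = N_h/N and N = 12900:
  stratum 1: (5400/12900)²·(1 − 967/5400)·4.68²/967 = 0.0032582
  stratum 2: (5200/12900)²·(1 − 991/5200)·2.58²/991 = 0.000883423
  stratum 3: (2300/12900)²·(1 − 499/2300)·4.71²/499 = 0.00110663
V̂(x̄_st) = 0.00524825
SE(x̄_st) = √0.00524825 = 0.0724448

SE(x̄_st) ≈ 0.0724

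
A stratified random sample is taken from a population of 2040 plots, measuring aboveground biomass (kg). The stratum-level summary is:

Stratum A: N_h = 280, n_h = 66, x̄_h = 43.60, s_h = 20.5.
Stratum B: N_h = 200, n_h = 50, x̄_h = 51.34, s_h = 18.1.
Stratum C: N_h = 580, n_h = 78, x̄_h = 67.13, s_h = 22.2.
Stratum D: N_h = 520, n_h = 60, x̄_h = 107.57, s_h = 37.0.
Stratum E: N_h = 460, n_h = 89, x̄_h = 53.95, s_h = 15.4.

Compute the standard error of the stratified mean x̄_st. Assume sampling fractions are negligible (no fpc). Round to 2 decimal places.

V̂(x̄_st) = Σ W_h² s_h²/n_h, with W_h = N_h/N and N = 2040:
  stratum A: (280/2040)²·20.5²/66 = 0.119955
  stratum B: (200/2040)²·18.1²/50 = 0.0629777
  stratum C: (580/2040)²·22.2²/78 = 0.510748
  stratum D: (520/2040)²·37.0²/60 = 1.48251
  stratum E: (460/2040)²·15.4²/89 = 0.13549
V̂(x̄_st) = 2.31168
SE(x̄_st) = √2.31168 = 1.52042

SE(x̄_st) ≈ 1.52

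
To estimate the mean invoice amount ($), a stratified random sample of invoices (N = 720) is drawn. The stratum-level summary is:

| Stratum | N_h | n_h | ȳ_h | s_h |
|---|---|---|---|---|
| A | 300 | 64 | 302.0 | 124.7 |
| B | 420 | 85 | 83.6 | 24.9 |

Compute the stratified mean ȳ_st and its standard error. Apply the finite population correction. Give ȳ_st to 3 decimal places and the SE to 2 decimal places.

ȳ_st = Σ W_h ȳ_h = (300·302.0 + 420·83.6)/720 = 174.60000
V̂(ȳ_st) = Σ W_h² (1 − n_h/N_h) s_h²/n_h, with W_h = N_h/N and N = 720:
  stratum A: (300/720)²·(1 − 64/300)·124.7²/64 = 33.1834
  stratum B: (420/720)²·(1 − 85/420)·24.9²/85 = 1.97974
V̂(ȳ_st) = 35.1632
SE(ȳ_st) = √35.1632 = 5.92985

ȳ_st ≈ 174.600, SE ≈ 5.93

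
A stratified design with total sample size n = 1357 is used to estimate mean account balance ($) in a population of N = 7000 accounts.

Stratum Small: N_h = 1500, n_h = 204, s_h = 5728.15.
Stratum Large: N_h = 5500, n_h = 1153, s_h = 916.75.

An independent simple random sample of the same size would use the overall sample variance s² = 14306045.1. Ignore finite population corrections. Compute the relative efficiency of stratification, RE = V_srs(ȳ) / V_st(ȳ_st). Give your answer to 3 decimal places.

RE ≈ 1.345

V̂(ȳ_st) = Σ W_h² s_h²/n_h, with W_h = N_h/N and N = 7000:
  stratum Small: (1500/7000)²·5728.15²/204 = 7385.59
  stratum Large: (5500/7000)²·916.75²/1153 = 449.989
V_st = 7835.58
V_srs = s²/n = 14306045.1/1357 = 10542.4
Relative efficiency = V_srs / V_st = 10542.4/7835.58 = 1.3455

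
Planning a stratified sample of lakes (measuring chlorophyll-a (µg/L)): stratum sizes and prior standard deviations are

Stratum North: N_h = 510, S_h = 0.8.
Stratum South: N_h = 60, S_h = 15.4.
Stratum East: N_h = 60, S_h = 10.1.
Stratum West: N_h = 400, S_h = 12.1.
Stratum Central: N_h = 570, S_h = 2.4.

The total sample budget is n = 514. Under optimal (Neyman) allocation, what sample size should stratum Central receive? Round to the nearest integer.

86

Neyman allocation: n_h = n · N_h S_h / Σ N_i S_i, with n = 514.
  stratum North: N_h·S_h = 510·0.8 = 408.00
  stratum South: N_h·S_h = 60·15.4 = 924.00
  stratum East: N_h·S_h = 60·10.1 = 606.00
  stratum West: N_h·S_h = 400·12.1 = 4840.00
  stratum Central: N_h·S_h = 570·2.4 = 1368.00
Σ N_h S_h = 8146.00
n for stratum Central = 514·1368.00/8146.00 = 86.319 → 86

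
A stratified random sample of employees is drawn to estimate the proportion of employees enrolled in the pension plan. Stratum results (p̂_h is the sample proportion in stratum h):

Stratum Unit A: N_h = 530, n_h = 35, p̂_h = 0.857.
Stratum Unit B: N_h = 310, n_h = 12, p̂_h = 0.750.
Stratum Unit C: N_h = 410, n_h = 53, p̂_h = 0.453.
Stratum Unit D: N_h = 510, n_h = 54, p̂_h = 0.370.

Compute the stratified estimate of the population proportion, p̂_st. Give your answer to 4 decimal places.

N = 1760; stratum weights W_h = N_h/N.
p̂_st = Σ W_h p̂_h = (530·0.857 + 310·0.750 + 410·0.453 + 510·0.370)/1760 = 0.60292

p̂_st ≈ 0.6029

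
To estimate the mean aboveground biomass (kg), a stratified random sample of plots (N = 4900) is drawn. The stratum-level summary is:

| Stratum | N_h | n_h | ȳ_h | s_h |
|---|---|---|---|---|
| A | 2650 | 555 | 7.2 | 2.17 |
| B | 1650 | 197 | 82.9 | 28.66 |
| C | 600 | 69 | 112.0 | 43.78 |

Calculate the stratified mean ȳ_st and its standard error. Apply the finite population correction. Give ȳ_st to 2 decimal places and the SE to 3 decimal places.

ȳ_st = Σ W_h ȳ_h = (2650·7.2 + 1650·82.9 + 600·112.0)/4900 = 45.52347
V̂(ȳ_st) = Σ W_h² (1 − n_h/N_h) s_h²/n_h, with W_h = N_h/N and N = 4900:
  stratum A: (2650/4900)²·(1 − 555/2650)·2.17²/555 = 0.00196184
  stratum B: (1650/4900)²·(1 − 197/1650)·28.66²/197 = 0.416336
  stratum C: (600/4900)²·(1 − 69/600)·43.78²/69 = 0.368601
V̂(ȳ_st) = 0.786898
SE(ȳ_st) = √0.786898 = 0.887073

ȳ_st ≈ 45.52, SE ≈ 0.887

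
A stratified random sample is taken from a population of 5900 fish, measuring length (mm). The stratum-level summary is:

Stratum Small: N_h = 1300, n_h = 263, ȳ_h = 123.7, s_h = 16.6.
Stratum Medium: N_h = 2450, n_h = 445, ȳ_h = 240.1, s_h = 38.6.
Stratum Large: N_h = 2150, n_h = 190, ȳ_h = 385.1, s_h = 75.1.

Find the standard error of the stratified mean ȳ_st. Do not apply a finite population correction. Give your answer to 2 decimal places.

SE(ȳ_st) ≈ 2.14

V̂(ȳ_st) = Σ W_h² s_h²/n_h, with W_h = N_h/N and N = 5900:
  stratum Small: (1300/5900)²·16.6²/263 = 0.0508678
  stratum Medium: (2450/5900)²·38.6²/445 = 0.577355
  stratum Large: (2150/5900)²·75.1²/190 = 3.94184
V̂(ȳ_st) = 4.57006
SE(ȳ_st) = √4.57006 = 2.13777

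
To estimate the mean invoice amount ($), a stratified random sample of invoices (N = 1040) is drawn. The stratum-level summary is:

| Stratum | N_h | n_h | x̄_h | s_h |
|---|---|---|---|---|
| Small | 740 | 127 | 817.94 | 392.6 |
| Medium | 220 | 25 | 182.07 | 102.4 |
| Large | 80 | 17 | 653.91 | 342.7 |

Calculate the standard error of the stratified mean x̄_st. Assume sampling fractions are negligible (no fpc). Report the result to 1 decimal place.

V̂(x̄_st) = Σ W_h² s_h²/n_h, with W_h = N_h/N and N = 1040:
  stratum Small: (740/1040)²·392.6²/127 = 614.46
  stratum Medium: (220/1040)²·102.4²/25 = 18.7689
  stratum Large: (80/1040)²·342.7²/17 = 40.8783
V̂(x̄_st) = 674.107
SE(x̄_st) = √674.107 = 25.9636

SE(x̄_st) ≈ 26.0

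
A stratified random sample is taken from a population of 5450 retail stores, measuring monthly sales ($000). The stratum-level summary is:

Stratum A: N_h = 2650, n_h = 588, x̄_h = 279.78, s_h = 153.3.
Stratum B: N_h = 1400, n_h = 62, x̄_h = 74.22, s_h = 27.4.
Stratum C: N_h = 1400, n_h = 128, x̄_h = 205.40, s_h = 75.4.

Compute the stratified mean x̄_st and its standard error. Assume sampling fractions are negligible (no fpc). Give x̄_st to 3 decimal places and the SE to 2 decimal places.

x̄_st ≈ 207.869, SE ≈ 3.63

x̄_st = Σ W_h x̄_h = (2650·279.78 + 1400·74.22 + 1400·205.40)/5450 = 207.86881
V̂(x̄_st) = Σ W_h² s_h²/n_h, with W_h = N_h/N and N = 5450:
  stratum A: (2650/5450)²·153.3²/588 = 9.44943
  stratum B: (1400/5450)²·27.4²/62 = 0.799047
  stratum C: (1400/5450)²·75.4²/128 = 2.93086
V̂(x̄_st) = 13.1793
SE(x̄_st) = √13.1793 = 3.63034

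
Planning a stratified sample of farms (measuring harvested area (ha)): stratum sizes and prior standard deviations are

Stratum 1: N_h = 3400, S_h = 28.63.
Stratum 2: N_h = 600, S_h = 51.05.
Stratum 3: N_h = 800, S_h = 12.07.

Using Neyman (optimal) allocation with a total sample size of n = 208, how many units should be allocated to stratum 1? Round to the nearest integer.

147

Neyman allocation: n_h = n · N_h S_h / Σ N_i S_i, with n = 208.
  stratum 1: N_h·S_h = 3400·28.63 = 97342.00
  stratum 2: N_h·S_h = 600·51.05 = 30630.00
  stratum 3: N_h·S_h = 800·12.07 = 9656.00
Σ N_h S_h = 137628.00
n for stratum 1 = 208·97342.00/137628.00 = 147.115 → 147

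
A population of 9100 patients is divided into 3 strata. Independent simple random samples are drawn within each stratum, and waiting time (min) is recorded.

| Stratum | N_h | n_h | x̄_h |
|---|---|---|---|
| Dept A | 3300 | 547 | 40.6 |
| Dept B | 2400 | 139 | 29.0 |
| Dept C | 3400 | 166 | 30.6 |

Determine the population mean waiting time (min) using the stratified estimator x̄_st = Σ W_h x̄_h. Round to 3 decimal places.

x̄_st ≈ 33.804

N = Σ N_h = 9100. Stratum weights W_h = N_h/N.
x̄_st = (3300·40.6 + 2400·29.0 + 3400·30.6) / 9100 = 33.80440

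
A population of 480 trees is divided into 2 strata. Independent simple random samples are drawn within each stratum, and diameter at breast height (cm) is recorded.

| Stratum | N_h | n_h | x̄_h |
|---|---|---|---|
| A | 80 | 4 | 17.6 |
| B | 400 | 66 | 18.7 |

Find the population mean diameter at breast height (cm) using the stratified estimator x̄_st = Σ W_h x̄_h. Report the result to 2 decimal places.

N = Σ N_h = 480. Stratum weights W_h = N_h/N.
x̄_st = (80·17.6 + 400·18.7) / 480 = 18.5167

x̄_st ≈ 18.52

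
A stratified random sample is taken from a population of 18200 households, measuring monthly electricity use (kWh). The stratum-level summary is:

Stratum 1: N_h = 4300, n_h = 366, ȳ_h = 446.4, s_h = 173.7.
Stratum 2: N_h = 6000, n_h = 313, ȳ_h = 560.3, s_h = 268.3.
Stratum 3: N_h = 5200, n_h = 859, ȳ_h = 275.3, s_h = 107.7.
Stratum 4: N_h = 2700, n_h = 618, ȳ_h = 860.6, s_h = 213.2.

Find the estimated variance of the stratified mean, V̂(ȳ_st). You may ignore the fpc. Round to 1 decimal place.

V̂(ȳ_st) ≈ 32.3

V̂(ȳ_st) = Σ W_h² s_h²/n_h, with W_h = N_h/N and N = 18200:
  stratum 1: (4300/18200)²·173.7²/366 = 4.60164
  stratum 2: (6000/18200)²·268.3²/313 = 24.9952
  stratum 3: (5200/18200)²·107.7²/859 = 1.10231
  stratum 4: (2700/18200)²·213.2²/618 = 1.61872
V̂(ȳ_st) = 32.3179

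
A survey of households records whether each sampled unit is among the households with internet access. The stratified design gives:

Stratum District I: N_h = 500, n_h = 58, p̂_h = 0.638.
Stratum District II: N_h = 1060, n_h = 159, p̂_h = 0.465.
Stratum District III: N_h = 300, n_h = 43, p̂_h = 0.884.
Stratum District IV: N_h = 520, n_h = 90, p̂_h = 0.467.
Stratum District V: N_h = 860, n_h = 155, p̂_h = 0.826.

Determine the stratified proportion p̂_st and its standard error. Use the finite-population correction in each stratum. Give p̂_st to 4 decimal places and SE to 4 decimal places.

N = 3240; stratum weights W_h = N_h/N.
p̂_st = Σ W_h p̂_h = (500·0.638 + 1060·0.465 + 300·0.884 + 520·0.467 + 860·0.826)/3240 = 0.62664
V̂(p̂_st) = Σ W_h² (1 − n_h/N_h) p̂_h(1−p̂_h)/(n_h−1):
  stratum District I: (500/3240)²·(1 − 58/500)·0.638·0.362/57 = 8.53015e-05
  stratum District II: (1060/3240)²·(1 − 159/1060)·0.465·0.535/158 = 0.000143249
  stratum District III: (300/3240)²·(1 − 43/300)·0.884·0.116/42 = 1.79319e-05
  stratum District IV: (520/3240)²·(1 − 90/520)·0.467·0.533/89 = 5.95711e-05
  stratum District V: (860/3240)²·(1 − 155/860)·0.826·0.174/154 = 5.39022e-05
V̂(p̂_st) = 0.000359955; SE = √V̂ = 0.0189725

p̂_st ≈ 0.6266, SE ≈ 0.0190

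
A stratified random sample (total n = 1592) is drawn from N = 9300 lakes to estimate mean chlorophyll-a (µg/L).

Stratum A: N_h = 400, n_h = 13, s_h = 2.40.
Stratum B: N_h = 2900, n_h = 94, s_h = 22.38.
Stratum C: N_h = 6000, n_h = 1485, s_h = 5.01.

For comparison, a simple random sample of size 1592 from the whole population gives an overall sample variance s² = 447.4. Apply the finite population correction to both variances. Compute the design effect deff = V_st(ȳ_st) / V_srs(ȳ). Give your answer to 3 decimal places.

V̂(ȳ_st) = Σ W_h² (1 − n_h/N_h) s_h²/n_h, with W_h = N_h/N and N = 9300:
  stratum A: (400/9300)²·(1 − 13/400)·2.40²/13 = 0.00079302
  stratum B: (2900/9300)²·(1 − 94/2900)·22.38²/94 = 0.501317
  stratum C: (6000/9300)²·(1 − 1485/6000)·5.01²/1485 = 0.0052941
V_st = 0.507404
V_srs = (1 − 1592/9300)·447.4/1592 = 0.232923
deff = V_st / V_srs = 0.507404/0.232923 = 2.1784

deff ≈ 2.178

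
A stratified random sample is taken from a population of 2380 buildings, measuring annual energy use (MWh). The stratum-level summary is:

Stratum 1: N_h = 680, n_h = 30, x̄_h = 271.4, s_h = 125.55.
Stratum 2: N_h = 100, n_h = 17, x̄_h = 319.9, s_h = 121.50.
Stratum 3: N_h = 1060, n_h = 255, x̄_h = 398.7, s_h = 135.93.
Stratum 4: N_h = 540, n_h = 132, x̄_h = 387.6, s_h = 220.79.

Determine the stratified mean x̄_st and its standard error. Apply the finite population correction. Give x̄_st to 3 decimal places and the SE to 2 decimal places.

x̄_st ≈ 356.499, SE ≈ 8.22

x̄_st = Σ W_h x̄_h = (680·271.4 + 100·319.9 + 1060·398.7 + 540·387.6)/2380 = 356.49916
V̂(x̄_st) = Σ W_h² (1 − n_h/N_h) s_h²/n_h, with W_h = N_h/N and N = 2380:
  stratum 1: (680/2380)²·(1 − 30/680)·125.55²/30 = 40.9997
  stratum 2: (100/2380)²·(1 − 17/100)·121.50²/17 = 1.27241
  stratum 3: (1060/2380)²·(1 − 255/1060)·135.93²/255 = 10.9154
  stratum 4: (540/2380)²·(1 − 132/540)·220.79²/132 = 14.3643
V̂(x̄_st) = 67.5518
SE(x̄_st) = √67.5518 = 8.21899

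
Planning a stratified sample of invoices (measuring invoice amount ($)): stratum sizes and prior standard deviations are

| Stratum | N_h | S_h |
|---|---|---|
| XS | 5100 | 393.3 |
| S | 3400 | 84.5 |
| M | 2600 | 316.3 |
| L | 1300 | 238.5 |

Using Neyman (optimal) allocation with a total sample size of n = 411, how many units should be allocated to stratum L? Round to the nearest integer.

37

Neyman allocation: n_h = n · N_h S_h / Σ N_i S_i, with n = 411.
  stratum XS: N_h·S_h = 5100·393.3 = 2005830.00
  stratum S: N_h·S_h = 3400·84.5 = 287300.00
  stratum M: N_h·S_h = 2600·316.3 = 822380.00
  stratum L: N_h·S_h = 1300·238.5 = 310050.00
Σ N_h S_h = 3425560.00
n for stratum L = 411·310050.00/3425560.00 = 37.200 → 37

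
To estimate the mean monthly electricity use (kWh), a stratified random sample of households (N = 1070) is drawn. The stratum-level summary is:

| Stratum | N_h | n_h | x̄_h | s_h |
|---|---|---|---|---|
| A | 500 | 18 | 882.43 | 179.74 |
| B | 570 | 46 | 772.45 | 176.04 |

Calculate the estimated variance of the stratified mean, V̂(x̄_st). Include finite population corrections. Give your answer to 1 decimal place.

V̂(x̄_st) = Σ W_h² (1 − n_h/N_h) s_h²/n_h, with W_h = N_h/N and N = 1070:
  stratum A: (500/1070)²·(1 − 18/500)·179.74²/18 = 377.804
  stratum B: (570/1070)²·(1 − 46/570)·176.04²/46 = 175.753
V̂(x̄_st) = 553.557

V̂(x̄_st) ≈ 553.6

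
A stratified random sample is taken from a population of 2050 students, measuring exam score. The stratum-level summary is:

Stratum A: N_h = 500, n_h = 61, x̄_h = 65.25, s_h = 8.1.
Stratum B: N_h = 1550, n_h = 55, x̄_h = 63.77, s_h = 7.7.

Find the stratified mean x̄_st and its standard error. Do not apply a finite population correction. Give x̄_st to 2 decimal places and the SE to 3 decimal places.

x̄_st = Σ W_h x̄_h = (500·65.25 + 1550·63.77)/2050 = 64.13098
V̂(x̄_st) = Σ W_h² s_h²/n_h, with W_h = N_h/N and N = 2050:
  stratum A: (500/2050)²·8.1²/61 = 0.0639842
  stratum B: (1550/2050)²·7.7²/55 = 0.616275
V̂(x̄_st) = 0.680259
SE(x̄_st) = √0.680259 = 0.824778

x̄_st ≈ 64.13, SE ≈ 0.825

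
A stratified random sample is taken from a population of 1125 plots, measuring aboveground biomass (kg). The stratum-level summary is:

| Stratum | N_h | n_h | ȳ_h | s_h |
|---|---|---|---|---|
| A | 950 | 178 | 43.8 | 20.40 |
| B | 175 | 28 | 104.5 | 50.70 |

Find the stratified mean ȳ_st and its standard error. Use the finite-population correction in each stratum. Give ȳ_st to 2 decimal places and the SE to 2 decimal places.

ȳ_st = Σ W_h ȳ_h = (950·43.8 + 175·104.5)/1125 = 53.24222
V̂(ȳ_st) = Σ W_h² (1 − n_h/N_h) s_h²/n_h, with W_h = N_h/N and N = 1125:
  stratum A: (950/1125)²·(1 − 178/950)·20.40²/178 = 1.3548
  stratum B: (175/1125)²·(1 − 28/175)·50.70²/28 = 1.86599
V̂(ȳ_st) = 3.22079
SE(ȳ_st) = √3.22079 = 1.79466

ȳ_st ≈ 53.24, SE ≈ 1.79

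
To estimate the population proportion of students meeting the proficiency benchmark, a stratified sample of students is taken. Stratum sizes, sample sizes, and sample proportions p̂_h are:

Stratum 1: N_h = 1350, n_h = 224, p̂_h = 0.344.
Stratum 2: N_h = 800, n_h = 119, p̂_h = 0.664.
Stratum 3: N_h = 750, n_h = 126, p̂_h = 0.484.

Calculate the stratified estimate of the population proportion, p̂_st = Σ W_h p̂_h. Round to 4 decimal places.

N = 2900; stratum weights W_h = N_h/N.
p̂_st = Σ W_h p̂_h = (1350·0.344 + 800·0.664 + 750·0.484)/2900 = 0.46848

p̂_st ≈ 0.4685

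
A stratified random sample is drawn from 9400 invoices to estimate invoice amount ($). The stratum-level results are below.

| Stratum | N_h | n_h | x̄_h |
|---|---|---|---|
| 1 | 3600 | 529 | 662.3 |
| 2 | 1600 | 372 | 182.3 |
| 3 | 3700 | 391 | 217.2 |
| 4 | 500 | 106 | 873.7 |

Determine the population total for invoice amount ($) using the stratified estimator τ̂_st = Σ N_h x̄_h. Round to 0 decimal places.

τ̂_st = Σ N_h x̄_h = 3600·662.3 + 1600·182.3 + 3700·217.2 + 500·873.7 = 3916450

τ̂_st ≈ 3916450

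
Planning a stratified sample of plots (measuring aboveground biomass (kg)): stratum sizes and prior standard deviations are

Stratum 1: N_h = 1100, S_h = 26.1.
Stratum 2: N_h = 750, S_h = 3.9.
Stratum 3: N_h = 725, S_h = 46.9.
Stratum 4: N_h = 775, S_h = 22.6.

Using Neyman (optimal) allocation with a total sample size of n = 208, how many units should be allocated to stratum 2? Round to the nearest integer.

7

Neyman allocation: n_h = n · N_h S_h / Σ N_i S_i, with n = 208.
  stratum 1: N_h·S_h = 1100·26.1 = 28710.00
  stratum 2: N_h·S_h = 750·3.9 = 2925.00
  stratum 3: N_h·S_h = 725·46.9 = 34002.50
  stratum 4: N_h·S_h = 775·22.6 = 17515.00
Σ N_h S_h = 83152.50
n for stratum 2 = 208·2925.00/83152.50 = 7.317 → 7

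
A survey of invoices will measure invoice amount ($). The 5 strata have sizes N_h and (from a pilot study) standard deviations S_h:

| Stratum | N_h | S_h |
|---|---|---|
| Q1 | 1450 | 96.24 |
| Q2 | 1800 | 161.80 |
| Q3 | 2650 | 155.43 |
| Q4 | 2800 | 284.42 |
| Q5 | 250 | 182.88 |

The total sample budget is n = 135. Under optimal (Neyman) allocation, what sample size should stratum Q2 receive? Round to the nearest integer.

23

Neyman allocation: n_h = n · N_h S_h / Σ N_i S_i, with n = 135.
  stratum Q1: N_h·S_h = 1450·96.24 = 139548.00
  stratum Q2: N_h·S_h = 1800·161.80 = 291240.00
  stratum Q3: N_h·S_h = 2650·155.43 = 411889.50
  stratum Q4: N_h·S_h = 2800·284.42 = 796376.00
  stratum Q5: N_h·S_h = 250·182.88 = 45720.00
Σ N_h S_h = 1684773.50
n for stratum Q2 = 135·291240.00/1684773.50 = 23.337 → 23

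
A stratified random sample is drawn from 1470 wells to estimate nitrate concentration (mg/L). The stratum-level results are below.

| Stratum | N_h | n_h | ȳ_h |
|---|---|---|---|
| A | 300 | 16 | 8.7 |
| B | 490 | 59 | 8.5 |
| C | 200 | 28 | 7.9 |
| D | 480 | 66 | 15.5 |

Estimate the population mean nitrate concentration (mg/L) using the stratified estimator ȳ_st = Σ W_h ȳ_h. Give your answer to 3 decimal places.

N = Σ N_h = 1470. Stratum weights W_h = N_h/N.
ȳ_st = (300·8.7 + 490·8.5 + 200·7.9 + 480·15.5) / 1470 = 10.74490

ȳ_st ≈ 10.745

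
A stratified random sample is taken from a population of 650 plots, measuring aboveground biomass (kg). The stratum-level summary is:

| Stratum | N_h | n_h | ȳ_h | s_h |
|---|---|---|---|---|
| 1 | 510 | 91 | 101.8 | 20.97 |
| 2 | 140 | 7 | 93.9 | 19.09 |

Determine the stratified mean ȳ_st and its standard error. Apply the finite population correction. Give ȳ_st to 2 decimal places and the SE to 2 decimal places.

ȳ_st ≈ 100.10, SE ≈ 2.18

ȳ_st = Σ W_h ȳ_h = (510·101.8 + 140·93.9)/650 = 100.09846
V̂(ȳ_st) = Σ W_h² (1 − n_h/N_h) s_h²/n_h, with W_h = N_h/N and N = 650:
  stratum 1: (510/650)²·(1 − 91/510)·20.97²/91 = 2.44407
  stratum 2: (140/650)²·(1 − 7/140)·19.09²/7 = 2.29439
V̂(ȳ_st) = 4.73845
SE(ȳ_st) = √4.73845 = 2.1768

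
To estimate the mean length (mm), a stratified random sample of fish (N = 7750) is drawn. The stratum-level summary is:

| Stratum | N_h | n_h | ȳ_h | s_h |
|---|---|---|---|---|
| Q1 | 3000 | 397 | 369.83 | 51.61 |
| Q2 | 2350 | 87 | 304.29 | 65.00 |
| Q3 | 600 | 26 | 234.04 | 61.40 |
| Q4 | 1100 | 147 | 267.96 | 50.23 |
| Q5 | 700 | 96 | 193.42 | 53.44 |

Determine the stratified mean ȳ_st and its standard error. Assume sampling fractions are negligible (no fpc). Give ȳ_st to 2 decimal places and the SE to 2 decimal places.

ȳ_st ≈ 309.05, SE ≈ 2.63

ȳ_st = Σ W_h ȳ_h = (3000·369.83 + 2350·304.29 + 600·234.04 + 1100·267.96 + 700·193.42)/7750 = 309.05103
V̂(ȳ_st) = Σ W_h² s_h²/n_h, with W_h = N_h/N and N = 7750:
  stratum Q1: (3000/7750)²·51.61²/397 = 1.00535
  stratum Q2: (2350/7750)²·65.00²/87 = 4.46519
  stratum Q3: (600/7750)²·61.40²/26 = 0.869085
  stratum Q4: (1100/7750)²·50.23²/147 = 0.345773
  stratum Q5: (700/7750)²·53.44²/96 = 0.242691
V̂(ȳ_st) = 6.92809
SE(ȳ_st) = √6.92809 = 2.63213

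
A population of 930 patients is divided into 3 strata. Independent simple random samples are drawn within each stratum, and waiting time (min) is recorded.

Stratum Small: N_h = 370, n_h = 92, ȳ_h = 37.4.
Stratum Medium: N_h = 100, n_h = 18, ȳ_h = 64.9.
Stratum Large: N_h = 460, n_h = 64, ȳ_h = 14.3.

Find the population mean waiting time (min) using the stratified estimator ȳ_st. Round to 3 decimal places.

N = Σ N_h = 930. Stratum weights W_h = N_h/N.
ȳ_st = (370·37.4 + 100·64.9 + 460·14.3) / 930 = 28.93118

ȳ_st ≈ 28.931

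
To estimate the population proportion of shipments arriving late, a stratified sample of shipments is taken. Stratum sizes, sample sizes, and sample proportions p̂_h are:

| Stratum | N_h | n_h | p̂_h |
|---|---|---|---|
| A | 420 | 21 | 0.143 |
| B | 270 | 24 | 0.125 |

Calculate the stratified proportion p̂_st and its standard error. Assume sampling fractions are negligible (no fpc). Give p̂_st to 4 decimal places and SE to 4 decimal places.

p̂_st ≈ 0.1360, SE ≈ 0.0548

N = 690; stratum weights W_h = N_h/N.
p̂_st = Σ W_h p̂_h = (420·0.143 + 270·0.125)/690 = 0.13596
V̂(p̂_st) = Σ W_h² p̂_h(1−p̂_h)/(n_h−1):
  stratum A: (420/690)²·0.143·0.857/20 = 0.00227032
  stratum B: (270/690)²·0.125·0.875/23 = 0.000728148
V̂(p̂_st) = 0.00299847; SE = √V̂ = 0.0547583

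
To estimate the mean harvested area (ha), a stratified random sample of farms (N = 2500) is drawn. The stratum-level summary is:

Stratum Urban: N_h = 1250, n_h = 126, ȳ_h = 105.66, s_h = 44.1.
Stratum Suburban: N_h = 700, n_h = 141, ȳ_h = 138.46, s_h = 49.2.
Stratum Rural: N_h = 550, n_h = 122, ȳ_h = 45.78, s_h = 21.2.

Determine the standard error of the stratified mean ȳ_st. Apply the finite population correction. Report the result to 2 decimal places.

SE(ȳ_st) ≈ 2.16

V̂(ȳ_st) = Σ W_h² (1 − n_h/N_h) s_h²/n_h, with W_h = N_h/N and N = 2500:
  stratum Urban: (1250/2500)²·(1 − 126/1250)·44.1²/126 = 3.46979
  stratum Suburban: (700/2500)²·(1 − 141/700)·49.2²/141 = 1.07483
  stratum Rural: (550/2500)²·(1 − 122/550)·21.2²/122 = 0.138752
V̂(ȳ_st) = 4.68337
SE(ȳ_st) = √4.68337 = 2.16411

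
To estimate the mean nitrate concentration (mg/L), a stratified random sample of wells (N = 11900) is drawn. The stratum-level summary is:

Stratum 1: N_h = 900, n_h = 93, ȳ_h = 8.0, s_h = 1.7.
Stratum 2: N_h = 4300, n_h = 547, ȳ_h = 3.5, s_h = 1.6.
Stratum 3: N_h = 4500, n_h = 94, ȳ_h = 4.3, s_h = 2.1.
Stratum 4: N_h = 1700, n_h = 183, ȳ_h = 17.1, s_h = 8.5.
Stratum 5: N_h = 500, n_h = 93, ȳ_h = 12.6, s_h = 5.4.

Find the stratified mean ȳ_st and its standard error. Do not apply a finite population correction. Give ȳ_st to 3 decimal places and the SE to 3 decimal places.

ȳ_st ≈ 6.468, SE ≈ 0.127

ȳ_st = Σ W_h ȳ_h = (900·8.0 + 4300·3.5 + 4500·4.3 + 1700·17.1 + 500·12.6)/11900 = 6.46807
V̂(ȳ_st) = Σ W_h² s_h²/n_h, with W_h = N_h/N and N = 11900:
  stratum 1: (900/11900)²·1.7²/93 = 0.000177749
  stratum 2: (4300/11900)²·1.6²/547 = 0.000611077
  stratum 3: (4500/11900)²·2.1²/94 = 0.00670875
  stratum 4: (1700/11900)²·8.5²/183 = 0.00805732
  stratum 5: (500/11900)²·5.4²/93 = 0.000553542
V̂(ȳ_st) = 0.0161084
SE(ȳ_st) = √0.0161084 = 0.126919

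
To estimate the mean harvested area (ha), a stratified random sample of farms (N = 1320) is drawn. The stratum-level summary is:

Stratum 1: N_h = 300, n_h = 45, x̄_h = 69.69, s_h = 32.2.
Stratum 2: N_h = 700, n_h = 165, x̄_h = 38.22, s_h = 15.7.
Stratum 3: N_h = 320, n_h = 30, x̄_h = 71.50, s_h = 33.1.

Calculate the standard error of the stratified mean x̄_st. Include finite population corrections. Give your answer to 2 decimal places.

V̂(x̄_st) = Σ W_h² (1 − n_h/N_h) s_h²/n_h, with W_h = N_h/N and N = 1320:
  stratum 1: (300/1320)²·(1 − 45/300)·32.2²/45 = 1.01161
  stratum 2: (700/1320)²·(1 − 165/700)·15.7²/165 = 0.321084
  stratum 3: (320/1320)²·(1 − 30/320)·33.1²/30 = 1.94507
V̂(x̄_st) = 3.27776
SE(x̄_st) = √3.27776 = 1.81046

SE(x̄_st) ≈ 1.81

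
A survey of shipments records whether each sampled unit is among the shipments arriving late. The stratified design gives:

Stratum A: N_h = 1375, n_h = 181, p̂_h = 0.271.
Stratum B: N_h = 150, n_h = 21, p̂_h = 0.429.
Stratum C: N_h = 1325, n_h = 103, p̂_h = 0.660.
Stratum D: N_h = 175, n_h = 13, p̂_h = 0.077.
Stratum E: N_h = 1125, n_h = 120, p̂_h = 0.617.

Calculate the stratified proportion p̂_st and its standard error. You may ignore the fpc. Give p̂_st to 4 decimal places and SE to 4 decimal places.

p̂_st ≈ 0.4865, SE ≈ 0.0227

N = 4150; stratum weights W_h = N_h/N.
p̂_st = Σ W_h p̂_h = (1375·0.271 + 150·0.429 + 1325·0.660 + 175·0.077 + 1125·0.617)/4150 = 0.48652
V̂(p̂_st) = Σ W_h² p̂_h(1−p̂_h)/(n_h−1):
  stratum A: (1375/4150)²·0.271·0.729/180 = 0.000120485
  stratum B: (150/4150)²·0.429·0.571/20 = 1.60011e-05
  stratum C: (1325/4150)²·0.660·0.340/102 = 0.000224263
  stratum D: (175/4150)²·0.077·0.923/12 = 1.05315e-05
  stratum E: (1125/4150)²·0.617·0.383/119 = 0.00014593
V̂(p̂_st) = 0.000517212; SE = √V̂ = 0.0227423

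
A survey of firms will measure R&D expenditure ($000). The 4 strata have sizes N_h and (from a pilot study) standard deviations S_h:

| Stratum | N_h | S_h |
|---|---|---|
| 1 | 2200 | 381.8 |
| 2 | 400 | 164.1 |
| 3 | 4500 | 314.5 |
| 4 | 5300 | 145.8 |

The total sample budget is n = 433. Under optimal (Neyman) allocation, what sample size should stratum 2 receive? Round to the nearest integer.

9

Neyman allocation: n_h = n · N_h S_h / Σ N_i S_i, with n = 433.
  stratum 1: N_h·S_h = 2200·381.8 = 839960.00
  stratum 2: N_h·S_h = 400·164.1 = 65640.00
  stratum 3: N_h·S_h = 4500·314.5 = 1415250.00
  stratum 4: N_h·S_h = 5300·145.8 = 772740.00
Σ N_h S_h = 3093590.00
n for stratum 2 = 433·65640.00/3093590.00 = 9.187 → 9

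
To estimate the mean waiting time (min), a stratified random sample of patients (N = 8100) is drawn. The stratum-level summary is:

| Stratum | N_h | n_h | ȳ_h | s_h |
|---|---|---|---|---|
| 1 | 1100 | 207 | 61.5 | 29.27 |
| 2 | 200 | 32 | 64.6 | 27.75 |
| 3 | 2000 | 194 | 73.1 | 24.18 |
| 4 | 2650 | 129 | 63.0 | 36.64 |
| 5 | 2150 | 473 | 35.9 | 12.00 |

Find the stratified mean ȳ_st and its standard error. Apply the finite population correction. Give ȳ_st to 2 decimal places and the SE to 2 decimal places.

ȳ_st = Σ W_h ȳ_h = (1100·61.5 + 200·64.6 + 2000·73.1 + 2650·63.0 + 2150·35.9)/8100 = 58.13642
V̂(ȳ_st) = Σ W_h² (1 − n_h/N_h) s_h²/n_h, with W_h = N_h/N and N = 8100:
  stratum 1: (1100/8100)²·(1 − 207/1100)·29.27²/207 = 0.0619654
  stratum 2: (200/8100)²·(1 − 32/200)·27.75²/32 = 0.0123238
  stratum 3: (2000/8100)²·(1 − 194/2000)·24.18²/194 = 0.165916
  stratum 4: (2650/8100)²·(1 − 129/2650)·36.64²/129 = 1.05967
  stratum 5: (2150/8100)²·(1 − 473/2150)·12.00²/473 = 0.0167303
V̂(ȳ_st) = 1.3166
SE(ȳ_st) = √1.3166 = 1.14743

ȳ_st ≈ 58.14, SE ≈ 1.15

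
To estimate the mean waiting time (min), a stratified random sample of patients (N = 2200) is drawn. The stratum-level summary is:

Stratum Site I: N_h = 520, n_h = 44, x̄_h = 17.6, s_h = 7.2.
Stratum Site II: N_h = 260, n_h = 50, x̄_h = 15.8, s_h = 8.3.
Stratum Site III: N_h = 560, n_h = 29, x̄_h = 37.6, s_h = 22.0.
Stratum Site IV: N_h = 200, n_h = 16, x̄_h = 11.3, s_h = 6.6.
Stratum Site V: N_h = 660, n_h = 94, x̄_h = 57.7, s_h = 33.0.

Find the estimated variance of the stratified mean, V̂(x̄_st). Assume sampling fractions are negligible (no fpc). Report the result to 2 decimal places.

V̂(x̄_st) ≈ 2.23

V̂(x̄_st) = Σ W_h² s_h²/n_h, with W_h = N_h/N and N = 2200:
  stratum Site I: (520/2200)²·7.2²/44 = 0.0658224
  stratum Site II: (260/2200)²·8.3²/50 = 0.0192437
  stratum Site III: (560/2200)²·22.0²/29 = 1.08138
  stratum Site IV: (200/2200)²·6.6²/16 = 0.0225
  stratum Site V: (660/2200)²·33.0²/94 = 1.04266
V̂(x̄_st) = 2.2316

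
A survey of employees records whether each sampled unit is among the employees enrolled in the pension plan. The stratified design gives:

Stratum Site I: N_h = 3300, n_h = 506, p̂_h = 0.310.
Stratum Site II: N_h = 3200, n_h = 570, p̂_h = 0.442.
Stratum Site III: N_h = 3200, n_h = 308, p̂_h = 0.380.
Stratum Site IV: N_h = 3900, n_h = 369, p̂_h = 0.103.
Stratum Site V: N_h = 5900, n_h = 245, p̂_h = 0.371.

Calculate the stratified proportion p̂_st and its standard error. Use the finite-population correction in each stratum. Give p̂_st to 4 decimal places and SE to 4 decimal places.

N = 19500; stratum weights W_h = N_h/N.
p̂_st = Σ W_h p̂_h = (3300·0.310 + 3200·0.442 + 3200·0.380 + 3900·0.103 + 5900·0.371)/19500 = 0.32021
V̂(p̂_st) = Σ W_h² (1 − n_h/N_h) p̂_h(1−p̂_h)/(n_h−1):
  stratum Site I: (3300/19500)²·(1 − 506/3300)·0.310·0.690/505 = 1.02705e-05
  stratum Site II: (3200/19500)²·(1 − 570/3200)·0.442·0.558/569 = 9.59358e-06
  stratum Site III: (3200/19500)²·(1 − 308/3200)·0.380·0.620/307 = 1.86774e-05
  stratum Site IV: (3900/19500)²·(1 − 369/3900)·0.103·0.897/368 = 9.09233e-06
  stratum Site V: (5900/19500)²·(1 − 245/5900)·0.371·0.629/244 = 8.3917e-05
V̂(p̂_st) = 0.000131551; SE = √V̂ = 0.0114696

p̂_st ≈ 0.3202, SE ≈ 0.0115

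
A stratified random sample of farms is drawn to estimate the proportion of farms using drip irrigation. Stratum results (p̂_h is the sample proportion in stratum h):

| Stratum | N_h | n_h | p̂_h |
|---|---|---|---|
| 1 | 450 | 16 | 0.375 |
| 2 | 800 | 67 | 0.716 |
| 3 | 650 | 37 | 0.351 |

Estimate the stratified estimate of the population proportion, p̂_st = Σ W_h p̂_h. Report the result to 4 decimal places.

p̂_st ≈ 0.5104

N = 1900; stratum weights W_h = N_h/N.
p̂_st = Σ W_h p̂_h = (450·0.375 + 800·0.716 + 650·0.351)/1900 = 0.51037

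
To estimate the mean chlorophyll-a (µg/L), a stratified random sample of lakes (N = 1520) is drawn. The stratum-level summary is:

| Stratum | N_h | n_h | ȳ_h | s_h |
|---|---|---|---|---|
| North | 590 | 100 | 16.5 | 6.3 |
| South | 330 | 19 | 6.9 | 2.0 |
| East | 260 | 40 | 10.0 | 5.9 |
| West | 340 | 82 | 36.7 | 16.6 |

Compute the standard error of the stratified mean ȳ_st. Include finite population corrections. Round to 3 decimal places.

SE(ȳ_st) ≈ 0.456

V̂(ȳ_st) = Σ W_h² (1 − n_h/N_h) s_h²/n_h, with W_h = N_h/N and N = 1520:
  stratum North: (590/1520)²·(1 − 100/590)·6.3²/100 = 0.049664
  stratum South: (330/1520)²·(1 − 19/330)·2.0²/19 = 0.00935176
  stratum East: (260/1520)²·(1 − 40/260)·5.9²/40 = 0.0215453
  stratum West: (340/1520)²·(1 − 82/340)·16.6²/82 = 0.127589
V̂(ȳ_st) = 0.20815
SE(ȳ_st) = √0.20815 = 0.456235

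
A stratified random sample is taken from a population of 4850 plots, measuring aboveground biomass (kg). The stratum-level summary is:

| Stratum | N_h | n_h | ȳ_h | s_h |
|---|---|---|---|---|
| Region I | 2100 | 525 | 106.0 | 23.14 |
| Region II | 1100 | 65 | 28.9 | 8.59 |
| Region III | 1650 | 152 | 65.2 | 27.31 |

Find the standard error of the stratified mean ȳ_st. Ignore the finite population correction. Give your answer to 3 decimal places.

V̂(ȳ_st) = Σ W_h² s_h²/n_h, with W_h = N_h/N and N = 4850:
  stratum Region I: (2100/4850)²·23.14²/525 = 0.191215
  stratum Region II: (1100/4850)²·8.59²/65 = 0.0583949
  stratum Region III: (1650/4850)²·27.31²/152 = 0.567916
V̂(ȳ_st) = 0.817526
SE(ȳ_st) = √0.817526 = 0.904172

SE(ȳ_st) ≈ 0.904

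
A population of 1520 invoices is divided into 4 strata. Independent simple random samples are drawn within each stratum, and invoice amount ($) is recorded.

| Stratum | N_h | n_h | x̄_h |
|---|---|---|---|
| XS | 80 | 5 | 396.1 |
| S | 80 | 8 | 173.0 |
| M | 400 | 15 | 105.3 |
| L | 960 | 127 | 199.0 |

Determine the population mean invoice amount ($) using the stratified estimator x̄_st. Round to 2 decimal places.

x̄_st ≈ 183.35

N = Σ N_h = 1520. Stratum weights W_h = N_h/N.
x̄_st = (80·396.1 + 80·173.0 + 400·105.3 + 960·199.0) / 1520 = 183.3474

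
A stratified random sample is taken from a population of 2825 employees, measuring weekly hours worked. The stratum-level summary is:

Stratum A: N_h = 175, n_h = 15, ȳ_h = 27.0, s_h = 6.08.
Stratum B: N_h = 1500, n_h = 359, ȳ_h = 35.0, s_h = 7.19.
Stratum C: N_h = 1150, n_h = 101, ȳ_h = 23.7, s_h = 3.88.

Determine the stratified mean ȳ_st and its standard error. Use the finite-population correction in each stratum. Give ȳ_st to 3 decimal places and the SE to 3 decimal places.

ȳ_st = Σ W_h ȳ_h = (175·27.0 + 1500·35.0 + 1150·23.7)/2825 = 29.90442
V̂(ȳ_st) = Σ W_h² (1 − n_h/N_h) s_h²/n_h, with W_h = N_h/N and N = 2825:
  stratum A: (175/2825)²·(1 − 15/175)·6.08²/15 = 0.00864643
  stratum B: (1500/2825)²·(1 − 359/1500)·7.19²/359 = 0.0308819
  stratum C: (1150/2825)²·(1 − 101/1150)·3.88²/101 = 0.0225309
V̂(ȳ_st) = 0.0620592
SE(ȳ_st) = √0.0620592 = 0.249117

ȳ_st ≈ 29.904, SE ≈ 0.249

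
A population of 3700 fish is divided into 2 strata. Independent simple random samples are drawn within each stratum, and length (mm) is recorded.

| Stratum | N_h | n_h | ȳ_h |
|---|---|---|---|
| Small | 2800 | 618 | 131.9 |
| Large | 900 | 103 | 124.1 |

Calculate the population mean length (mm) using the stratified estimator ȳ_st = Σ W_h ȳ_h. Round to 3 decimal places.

N = Σ N_h = 3700. Stratum weights W_h = N_h/N.
ȳ_st = (2800·131.9 + 900·124.1) / 3700 = 130.00270

ȳ_st ≈ 130.003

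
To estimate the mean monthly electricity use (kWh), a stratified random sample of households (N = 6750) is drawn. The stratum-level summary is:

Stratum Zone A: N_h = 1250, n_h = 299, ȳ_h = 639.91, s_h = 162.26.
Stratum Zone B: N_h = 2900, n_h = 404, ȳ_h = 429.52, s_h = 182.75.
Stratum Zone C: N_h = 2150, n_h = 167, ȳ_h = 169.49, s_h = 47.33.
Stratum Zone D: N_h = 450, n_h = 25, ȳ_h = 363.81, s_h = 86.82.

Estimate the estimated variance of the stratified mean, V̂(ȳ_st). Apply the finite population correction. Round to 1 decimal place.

V̂(ȳ_st) ≈ 18.0

V̂(ȳ_st) = Σ W_h² (1 − n_h/N_h) s_h²/n_h, with W_h = N_h/N and N = 6750:
  stratum Zone A: (1250/6750)²·(1 − 299/1250)·162.26²/299 = 2.29739
  stratum Zone B: (2900/6750)²·(1 − 404/2900)·182.75²/404 = 13.1331
  stratum Zone C: (2150/6750)²·(1 − 167/2150)·47.33²/167 = 1.25519
  stratum Zone D: (450/6750)²·(1 − 25/450)·86.82²/25 = 1.26559
V̂(ȳ_st) = 17.9513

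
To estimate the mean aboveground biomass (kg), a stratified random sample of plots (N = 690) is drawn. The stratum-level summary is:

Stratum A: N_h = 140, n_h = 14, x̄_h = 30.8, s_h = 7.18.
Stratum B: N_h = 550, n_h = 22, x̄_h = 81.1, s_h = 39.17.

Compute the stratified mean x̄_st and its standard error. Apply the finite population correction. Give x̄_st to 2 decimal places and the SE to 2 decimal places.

x̄_st = Σ W_h x̄_h = (140·30.8 + 550·81.1)/690 = 70.89420
V̂(x̄_st) = Σ W_h² (1 − n_h/N_h) s_h²/n_h, with W_h = N_h/N and N = 690:
  stratum A: (140/690)²·(1 − 14/140)·7.18²/14 = 0.136434
  stratum B: (550/690)²·(1 − 22/550)·39.17²/22 = 42.5386
V̂(x̄_st) = 42.675
SE(x̄_st) = √42.675 = 6.53261

x̄_st ≈ 70.89, SE ≈ 6.53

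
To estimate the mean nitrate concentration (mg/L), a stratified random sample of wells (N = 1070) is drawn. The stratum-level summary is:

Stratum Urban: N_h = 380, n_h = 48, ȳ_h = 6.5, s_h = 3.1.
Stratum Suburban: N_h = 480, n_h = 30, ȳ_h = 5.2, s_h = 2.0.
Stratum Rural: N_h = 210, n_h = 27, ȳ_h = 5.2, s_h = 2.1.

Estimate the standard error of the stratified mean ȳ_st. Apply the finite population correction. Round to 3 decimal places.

SE(ȳ_st) ≈ 0.230

V̂(ȳ_st) = Σ W_h² (1 − n_h/N_h) s_h²/n_h, with W_h = N_h/N and N = 1070:
  stratum Urban: (380/1070)²·(1 − 48/380)·3.1²/48 = 0.0220616
  stratum Suburban: (480/1070)²·(1 − 30/480)·2.0²/30 = 0.025155
  stratum Rural: (210/1070)²·(1 − 27/210)·2.1²/27 = 0.00548249
V̂(ȳ_st) = 0.0526991
SE(ȳ_st) = √0.0526991 = 0.229563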